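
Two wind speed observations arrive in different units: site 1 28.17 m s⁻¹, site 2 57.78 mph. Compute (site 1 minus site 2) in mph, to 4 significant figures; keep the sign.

5.234 mph

site 1: 28.17 m/s = 63.014495 mph.
Difference: 63.014495 − 57.780000 = 5.234 mph.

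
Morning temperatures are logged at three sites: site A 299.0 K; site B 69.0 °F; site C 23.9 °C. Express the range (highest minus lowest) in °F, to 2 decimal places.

9.53 °F

site A: 299.0 K = 25.850 °C.
site B: 69.0 °F = 20.556 °C.
Spread: 25.850 − 20.556 = 5.294 °C = 9.53 °F.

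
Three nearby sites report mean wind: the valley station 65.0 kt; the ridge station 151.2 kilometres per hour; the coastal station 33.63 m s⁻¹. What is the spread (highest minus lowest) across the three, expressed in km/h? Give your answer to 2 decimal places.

30.82 km/h

the valley station: 65.0 kt = 120.3800 km/h.
the coastal station: 33.63 m/s = 121.0680 km/h.
Spread: 151.2000 − 120.3800 = 30.82 km/h.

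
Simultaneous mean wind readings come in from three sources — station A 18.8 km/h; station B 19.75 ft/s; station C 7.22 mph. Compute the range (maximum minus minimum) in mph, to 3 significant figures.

station A: 18.8 km/h = 11.6818 mph.
station B: 19.75 ft/s = 13.4659 mph.
Spread: 13.4659 − 7.2200 = 6.25 mph.

6.25 mph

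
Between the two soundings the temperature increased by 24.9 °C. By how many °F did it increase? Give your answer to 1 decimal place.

Converting a difference, only the 9/5 scale factor applies: Δ°F = 24.9 × 1.8 = 44.8 °F.

44.8 °F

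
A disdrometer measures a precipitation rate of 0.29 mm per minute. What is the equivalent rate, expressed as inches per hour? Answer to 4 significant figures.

0.6850 in/hour

0.29 mm/minute × 0.0393701 in/mm × 60 minute/hour = 0.6850 in/hour.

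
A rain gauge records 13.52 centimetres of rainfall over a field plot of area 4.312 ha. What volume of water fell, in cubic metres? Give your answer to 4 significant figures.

5830 cubic metres

Depth: 13.52 cm × 10 = 135.2 mm.
Area: 4.312 ha = 43120 m².
1 mm over 1 m² is 1 L, so volume = 135.2 × 43120 = 5829824 L = 5830 m³.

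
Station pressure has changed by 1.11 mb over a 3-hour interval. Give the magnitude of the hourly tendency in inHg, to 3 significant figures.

0.0109 inHg per hour

1.11 mb / 3 h × 0.02953 inHg/mb = 0.0109 inHg/h.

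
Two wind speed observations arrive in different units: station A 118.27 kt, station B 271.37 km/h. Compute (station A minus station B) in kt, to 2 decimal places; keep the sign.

station B: 271.37 km/h = 146.5281 kt.
Difference: 118.2700 − 146.5281 = -28.26 kt.

-28.26 kt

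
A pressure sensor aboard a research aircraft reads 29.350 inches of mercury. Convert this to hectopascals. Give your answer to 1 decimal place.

993.9 hPa

1 inHg = 33.8639 hPa, so 29.350 × 33.8639 = 993.9 hPa.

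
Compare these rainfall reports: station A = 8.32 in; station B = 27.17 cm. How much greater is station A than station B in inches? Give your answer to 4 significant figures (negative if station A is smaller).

station B: 27.17 cm = 10.69685 in.
Difference: 8.32000 − 10.69685 = -2.377 in.

-2.377 in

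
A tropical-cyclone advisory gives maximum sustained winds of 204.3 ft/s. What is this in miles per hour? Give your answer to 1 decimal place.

1 ft/s = 0.681818 mph, so 204.3 × 0.681818 = 139.3 mph.

139.3 mph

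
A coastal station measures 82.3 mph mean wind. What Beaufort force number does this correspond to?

82.3 mph = 36.8 m/s, which is Beaufort 12 (hurricane force, ≥32.7 m/s).

Beaufort force 12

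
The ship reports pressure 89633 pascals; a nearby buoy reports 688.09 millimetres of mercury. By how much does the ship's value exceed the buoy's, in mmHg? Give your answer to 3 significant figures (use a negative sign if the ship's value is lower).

-15.8 mmHg

the ship: 89633 Pa = 672.303 mmHg.
Difference: 672.303 − 688.090 = -15.8 mmHg.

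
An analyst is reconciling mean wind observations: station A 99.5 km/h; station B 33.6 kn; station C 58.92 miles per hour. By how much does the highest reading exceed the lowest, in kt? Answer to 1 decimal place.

20.1 kt

station A: 99.5 km/h = 53.726 kt.
station C: 58.92 mph = 51.200 kt.
Spread: 53.726 − 33.600 = 20.1 kt.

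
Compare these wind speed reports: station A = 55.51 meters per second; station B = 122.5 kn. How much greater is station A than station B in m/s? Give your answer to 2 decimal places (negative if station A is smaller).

-7.51 m/s

station B: 122.5 kt = 63.0194 m/s.
Difference: 55.5100 − 63.0194 = -7.51 m/s.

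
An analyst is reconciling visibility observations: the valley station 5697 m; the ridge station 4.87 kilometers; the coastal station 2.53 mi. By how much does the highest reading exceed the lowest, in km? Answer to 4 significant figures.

the valley station: 5697 m = 5.69700 km.
the coastal station: 2.53 SM = 4.07164 km.
Spread: 5.69700 − 4.07164 = 1.625 km.

1.625 km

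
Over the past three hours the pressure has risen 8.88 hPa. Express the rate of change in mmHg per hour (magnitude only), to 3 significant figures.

2.22 mmHg per hour

8.88 hPa / 3 h × 0.750062 mmHg/hPa = 2.22 mmHg/h.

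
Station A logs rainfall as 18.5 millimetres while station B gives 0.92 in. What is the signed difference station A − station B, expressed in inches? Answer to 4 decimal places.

station A: 18.5 mm = 0.728346 in.
Difference: 0.728346 − 0.920000 = -0.1917 in.

-0.1917 in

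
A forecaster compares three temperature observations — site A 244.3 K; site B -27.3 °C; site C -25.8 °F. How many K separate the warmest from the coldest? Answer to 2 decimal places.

4.81 K

site A: 244.3 K = -28.850 °C.
site C: -25.8 °F = -32.111 °C.
Spread: (-27.300) − (-32.111) = 4.811 °C.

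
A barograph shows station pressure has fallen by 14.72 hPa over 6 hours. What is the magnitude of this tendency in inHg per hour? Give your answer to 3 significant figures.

0.0724 inHg per hour

14.72 hPa / 6 h × 0.02953 inHg/hPa = 0.0724 inHg/h.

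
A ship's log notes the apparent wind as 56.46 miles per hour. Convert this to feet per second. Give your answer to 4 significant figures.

1 mph = 1.46667 ft/s, so 56.46 × 1.46667 = 82.81 ft/s.

82.81 ft/s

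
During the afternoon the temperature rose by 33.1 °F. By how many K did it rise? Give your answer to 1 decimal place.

18.4 K

For a temperature change the 32° offset cancels: ΔK = 33.1 × 0.5556 = 18.4 K.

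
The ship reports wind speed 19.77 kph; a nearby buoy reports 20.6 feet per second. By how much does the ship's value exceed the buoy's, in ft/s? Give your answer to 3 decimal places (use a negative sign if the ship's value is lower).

-2.583 ft/s

the ship: 19.77 km/h = 18.01728 ft/s.
Difference: 18.01728 − 20.60000 = -2.583 ft/s.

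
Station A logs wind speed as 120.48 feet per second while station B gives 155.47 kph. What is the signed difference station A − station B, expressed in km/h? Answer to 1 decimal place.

station A: 120.48 ft/s = 132.200 km/h.
Difference: 132.200 − 155.470 = -23.3 km/h.

-23.3 km/h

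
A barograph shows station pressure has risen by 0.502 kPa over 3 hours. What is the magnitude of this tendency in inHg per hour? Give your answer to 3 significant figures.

0.0494 inHg per hour

0.502 kPa / 3 h × 0.2953 inHg/kPa = 0.0494 inHg/h.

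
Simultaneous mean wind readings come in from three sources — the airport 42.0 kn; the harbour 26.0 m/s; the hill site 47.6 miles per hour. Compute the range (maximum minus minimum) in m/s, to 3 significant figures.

4.72 m/s

the airport: 42.0 kt = 21.6067 m/s.
the hill site: 47.6 mph = 21.2791 m/s.
Spread: 26.0000 − 21.2791 = 4.72 m/s.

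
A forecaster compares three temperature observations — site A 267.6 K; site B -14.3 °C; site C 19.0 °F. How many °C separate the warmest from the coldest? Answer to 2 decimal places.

8.75 °C

site A: 267.6 K = -5.550 °C.
site C: 19.0 °F = -7.222 °C.
Spread: (-5.550) − (-14.300) = 8.750 °C.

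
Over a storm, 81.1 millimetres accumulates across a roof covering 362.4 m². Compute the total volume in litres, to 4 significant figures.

1 mm over 1 m² is 1 L, so volume = 81.1 × 362.4 = 29390.64 L ≈ 29390 L.

29390 litres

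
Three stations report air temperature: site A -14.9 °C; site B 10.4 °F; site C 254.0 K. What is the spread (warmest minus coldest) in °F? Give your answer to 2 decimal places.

site B: 10.4 °F = -12.000 °C.
site C: 254.0 K = -19.150 °C.
Spread: (-12.000) − (-19.150) = 7.150 °C = 12.87 °F.

12.87 °F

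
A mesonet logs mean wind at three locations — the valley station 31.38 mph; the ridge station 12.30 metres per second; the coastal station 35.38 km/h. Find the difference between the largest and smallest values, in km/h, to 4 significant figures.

the valley station: 31.38 mph = 50.5012 km/h.
the ridge station: 12.30 m/s = 44.2800 km/h.
Spread: 50.5012 − 35.3800 = 15.12 km/h.

15.12 km/h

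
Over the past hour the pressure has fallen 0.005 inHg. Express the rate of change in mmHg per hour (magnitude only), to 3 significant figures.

0.005 inHg / 1 h × 25.4 mmHg/inHg = 0.127 mmHg/h.

0.127 mmHg per hour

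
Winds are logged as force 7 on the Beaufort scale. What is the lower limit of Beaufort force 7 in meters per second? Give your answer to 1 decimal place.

13.9 m/s

Beaufort 7 (near gale) spans 13.9–17.1 m/s.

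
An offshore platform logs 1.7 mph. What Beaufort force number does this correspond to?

1.7 mph = 0.8 m/s, which is Beaufort 1 (light air, 0.3–1.5 m/s).

Beaufort force 1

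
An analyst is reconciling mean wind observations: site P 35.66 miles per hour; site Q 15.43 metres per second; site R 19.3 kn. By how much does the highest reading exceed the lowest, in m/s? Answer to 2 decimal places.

6.01 m/s

site P: 35.66 mph = 15.9414 m/s.
site R: 19.3 kt = 9.9288 m/s.
Spread: 15.9414 − 9.9288 = 6.01 m/s.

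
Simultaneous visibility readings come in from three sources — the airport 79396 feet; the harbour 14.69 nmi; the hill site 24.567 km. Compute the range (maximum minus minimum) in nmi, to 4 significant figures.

the airport: 79396 ft = 13.06690 nmi.
the hill site: 24.567 km = 13.26512 nmi.
Spread: 14.69000 − 13.06690 = 1.623 nmi.

1.623 nmi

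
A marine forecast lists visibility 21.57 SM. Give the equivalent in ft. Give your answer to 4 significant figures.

1 SM = 5280 ft, so 21.57 × 5280 = 113900 ft.

113900 ft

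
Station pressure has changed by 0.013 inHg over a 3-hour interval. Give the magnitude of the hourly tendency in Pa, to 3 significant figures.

0.013 inHg / 3 h × 3386.39 Pa/inHg = 14.7 Pa/h.

14.7 Pa per hour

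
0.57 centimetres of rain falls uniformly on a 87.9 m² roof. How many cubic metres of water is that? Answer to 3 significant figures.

0.501 cubic metres

Depth: 0.57 cm × 10 = 5.7 mm.
1 mm over 1 m² is 1 L, so volume = 5.7 × 87.9 = 501.03 L = 0.501 m³.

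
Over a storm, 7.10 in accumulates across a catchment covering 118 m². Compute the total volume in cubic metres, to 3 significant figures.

21.3 cubic metres

Depth: 7.10 in × 25.4 = 180.34 mm.
1 mm over 1 m² is 1 L, so volume = 180.34 × 118 = 21280.12 L = 21.3 m³.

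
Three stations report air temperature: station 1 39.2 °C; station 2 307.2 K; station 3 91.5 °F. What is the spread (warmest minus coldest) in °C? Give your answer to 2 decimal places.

station 2: 307.2 K = 34.050 °C.
station 3: 91.5 °F = 33.056 °C.
Spread: 39.200 − 33.056 = 6.144 °C.

6.14 °C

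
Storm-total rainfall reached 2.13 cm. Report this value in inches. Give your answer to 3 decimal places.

1 cm = 0.393701 in, so 2.13 × 0.393701 = 0.839 in.

0.839 in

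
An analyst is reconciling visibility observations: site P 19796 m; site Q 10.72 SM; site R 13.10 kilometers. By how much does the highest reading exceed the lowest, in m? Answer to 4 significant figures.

site Q: 10.72 SM = 17252.17 m.
site R: 13.10 km = 13100.00 m.
Spread: 19796.00 − 13100.00 = 6696 m.

6696 m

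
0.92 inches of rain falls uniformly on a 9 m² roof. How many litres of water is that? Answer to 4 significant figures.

Depth: 0.92 in × 25.4 = 23.368 mm.
1 mm over 1 m² is 1 L, so volume = 23.368 × 9 = 210.312 L ≈ 210.3 L.

210.3 litres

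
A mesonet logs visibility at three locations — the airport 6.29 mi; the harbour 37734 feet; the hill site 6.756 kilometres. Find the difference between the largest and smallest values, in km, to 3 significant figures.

the airport: 6.29 SM = 10.1228 km.
the harbour: 37734 ft = 11.5013 km.
Spread: 11.5013 − 6.7560 = 4.75 km.

4.75 km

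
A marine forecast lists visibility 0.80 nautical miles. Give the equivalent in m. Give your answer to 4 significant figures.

1482 m

1 nmi = 1852 m, so 0.80 × 1852 = 1482 m.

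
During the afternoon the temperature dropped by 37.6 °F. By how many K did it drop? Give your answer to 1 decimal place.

20.9 K

For a temperature change the 32° offset cancels: ΔK = 37.6 × 0.5556 = 20.9 K.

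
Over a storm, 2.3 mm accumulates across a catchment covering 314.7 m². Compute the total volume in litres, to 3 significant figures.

724 litres

1 mm over 1 m² is 1 L, so volume = 2.3 × 314.7 = 723.81 L ≈ 724 L.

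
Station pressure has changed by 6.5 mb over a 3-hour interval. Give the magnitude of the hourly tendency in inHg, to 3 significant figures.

6.5 mb / 3 h × 0.02953 inHg/mb = 0.0640 inHg/h.

0.0640 inHg per hour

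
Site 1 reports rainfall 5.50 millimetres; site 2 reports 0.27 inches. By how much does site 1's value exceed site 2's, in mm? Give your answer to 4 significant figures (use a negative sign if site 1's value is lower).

site 2: 0.27 in = 6.85800 mm.
Difference: 5.50000 − 6.85800 = -1.358 mm.

-1.358 mm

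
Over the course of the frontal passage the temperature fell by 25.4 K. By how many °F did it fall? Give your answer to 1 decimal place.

45.7 °F

For a temperature change the 32° offset cancels: Δ°F = 25.4 × 1.8 = 45.7 °F.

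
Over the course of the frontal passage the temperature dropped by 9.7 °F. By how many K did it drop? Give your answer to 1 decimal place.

Converting a difference, only the 9/5 scale factor applies: ΔK = 9.7 × 0.5556 = 5.4 K.

5.4 K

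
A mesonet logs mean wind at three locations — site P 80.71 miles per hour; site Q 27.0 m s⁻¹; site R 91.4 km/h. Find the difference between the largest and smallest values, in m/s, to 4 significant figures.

site P: 80.71 mph = 36.0806 m/s.
site R: 91.4 km/h = 25.3889 m/s.
Spread: 36.0806 − 25.3889 = 10.69 m/s.

10.69 m/s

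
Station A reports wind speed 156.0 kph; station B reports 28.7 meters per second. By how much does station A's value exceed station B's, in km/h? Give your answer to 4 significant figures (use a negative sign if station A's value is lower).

52.68 km/h

station B: 28.7 m/s = 103.3200 km/h.
Difference: 156.0000 − 103.3200 = 52.68 km/h.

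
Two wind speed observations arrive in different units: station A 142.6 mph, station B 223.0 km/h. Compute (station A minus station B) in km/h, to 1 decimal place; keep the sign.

6.5 km/h

station A: 142.6 mph = 229.492 km/h.
Difference: 229.492 − 223.000 = 6.5 km/h.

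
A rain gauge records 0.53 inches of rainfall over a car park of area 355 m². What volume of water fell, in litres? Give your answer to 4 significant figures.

Depth: 0.53 in × 25.4 = 13.462 mm.
1 mm over 1 m² is 1 L, so volume = 13.462 × 355 = 4779.01 L ≈ 4779 L.

4779 litres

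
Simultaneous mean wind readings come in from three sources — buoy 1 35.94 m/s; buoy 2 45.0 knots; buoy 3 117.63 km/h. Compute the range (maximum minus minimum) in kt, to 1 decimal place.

buoy 1: 35.94 m/s = 69.862 kt.
buoy 3: 117.63 km/h = 63.515 kt.
Spread: 69.862 − 45.000 = 24.9 kt.

24.9 kt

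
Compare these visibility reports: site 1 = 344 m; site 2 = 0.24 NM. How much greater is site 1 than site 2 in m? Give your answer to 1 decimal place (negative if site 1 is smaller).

-100.5 m

site 2: 0.24 nmi = 444.480 m.
Difference: 344.000 − 444.480 = -100.5 m.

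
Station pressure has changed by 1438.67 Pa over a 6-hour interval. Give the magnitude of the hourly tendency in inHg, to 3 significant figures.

0.0708 inHg per hour

1438.67 Pa / 6 h × 0.0002953 inHg/Pa = 0.0708 inHg/h.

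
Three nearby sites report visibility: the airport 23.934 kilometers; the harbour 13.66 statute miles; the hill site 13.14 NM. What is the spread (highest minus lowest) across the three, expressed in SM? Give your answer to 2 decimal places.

the airport: 23.934 km = 14.8719 SM.
the hill site: 13.14 nmi = 15.1212 SM.
Spread: 15.1212 − 13.6600 = 1.46 SM.

1.46 SM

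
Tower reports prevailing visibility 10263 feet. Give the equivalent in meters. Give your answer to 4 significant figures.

1 ft = 0.3048 m, so 10263 × 0.3048 = 3128 m.

3128 m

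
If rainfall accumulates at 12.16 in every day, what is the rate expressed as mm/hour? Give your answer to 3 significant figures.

12.9 mm/hour

12.16 in/day × 25.4 mm/in × 0.0416667 day/hour = 12.9 mm/hour.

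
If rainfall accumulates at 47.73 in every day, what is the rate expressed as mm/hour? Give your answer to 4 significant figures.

47.73 in/day × 25.4 mm/in × 0.0416667 day/hour = 50.51 mm/hour.

50.51 mm/hour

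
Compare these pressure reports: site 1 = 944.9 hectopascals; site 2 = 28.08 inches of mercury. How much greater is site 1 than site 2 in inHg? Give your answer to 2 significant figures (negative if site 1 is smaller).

-0.18 inHg

site 1: 944.9 hPa = 27.9029 inHg.
Difference: 27.9029 − 28.0800 = -0.18 inHg.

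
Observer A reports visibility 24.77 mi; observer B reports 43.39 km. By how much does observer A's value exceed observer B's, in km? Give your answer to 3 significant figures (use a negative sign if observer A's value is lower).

-3.53 km

observer A: 24.77 SM = 39.8635 km.
Difference: 39.8635 − 43.3900 = -3.53 km.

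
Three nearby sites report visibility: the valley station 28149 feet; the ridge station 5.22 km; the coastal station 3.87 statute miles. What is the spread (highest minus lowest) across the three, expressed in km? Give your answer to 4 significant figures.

3.360 km

the valley station: 28149 ft = 8.57982 km.
the coastal station: 3.87 SM = 6.22816 km.
Spread: 8.57982 − 5.22000 = 3.360 km.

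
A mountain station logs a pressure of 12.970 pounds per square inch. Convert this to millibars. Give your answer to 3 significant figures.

1 psi = 68.9476 mb, so 12.970 × 68.9476 = 894 mb.

894 mb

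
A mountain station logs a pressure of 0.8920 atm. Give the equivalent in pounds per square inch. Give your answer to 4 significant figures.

1 atm = 14.6959 psi, so 0.8920 × 14.6959 = 13.11 psi.

13.11 psi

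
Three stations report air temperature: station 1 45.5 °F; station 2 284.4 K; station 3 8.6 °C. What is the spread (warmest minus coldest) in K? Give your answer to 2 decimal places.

station 1: 45.5 °F = 7.500 °C.
station 2: 284.4 K = 11.250 °C.
Spread: 11.250 − 7.500 = 3.750 °C.

3.75 K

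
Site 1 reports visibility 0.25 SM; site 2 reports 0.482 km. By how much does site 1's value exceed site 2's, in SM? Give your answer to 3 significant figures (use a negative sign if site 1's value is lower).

-0.0495 SM

site 2: 0.482 km = 0.299501 SM.
Difference: 0.250000 − 0.299501 = -0.0495 SM.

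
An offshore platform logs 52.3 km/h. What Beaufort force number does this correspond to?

Beaufort force 7

52.3 km/h = 14.5 m/s, which is Beaufort 7 (near gale, 13.9–17.1 m/s).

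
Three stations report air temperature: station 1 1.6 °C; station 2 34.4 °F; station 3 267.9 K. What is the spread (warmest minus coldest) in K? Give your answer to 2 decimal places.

6.85 K

station 2: 34.4 °F = 1.333 °C.
station 3: 267.9 K = -5.250 °C.
Spread: 1.600 − (-5.250) = 6.850 °C.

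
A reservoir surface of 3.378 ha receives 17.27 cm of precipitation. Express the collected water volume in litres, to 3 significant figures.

Depth: 17.27 cm × 10 = 172.7 mm.
Area: 3.378 ha = 33780 m².
1 mm over 1 m² is 1 L, so volume = 172.7 × 33780 = 5833806 L ≈ 5830000 L.

5830000 litres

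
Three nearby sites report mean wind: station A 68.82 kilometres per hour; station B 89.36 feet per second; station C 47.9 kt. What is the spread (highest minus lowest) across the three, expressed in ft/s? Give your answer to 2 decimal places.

26.64 ft/s

station A: 68.82 km/h = 62.7187 ft/s.
station C: 47.9 kt = 80.8461 ft/s.
Spread: 89.3600 − 62.7187 = 26.64 ft/s.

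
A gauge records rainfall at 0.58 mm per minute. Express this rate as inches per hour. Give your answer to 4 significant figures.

0.58 mm/minute × 0.0393701 in/mm × 60 minute/hour = 1.370 in/hour.

1.370 in/hour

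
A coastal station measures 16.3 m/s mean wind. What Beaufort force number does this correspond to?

Beaufort force 7

16.3 m/s lies in the Beaufort 7 band (near gale, 13.9–17.1 m/s).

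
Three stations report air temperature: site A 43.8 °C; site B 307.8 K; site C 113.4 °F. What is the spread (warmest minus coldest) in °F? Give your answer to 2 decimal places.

19.03 °F

site B: 307.8 K = 34.650 °C.
site C: 113.4 °F = 45.222 °C.
Spread: 45.222 − 34.650 = 10.572 °C = 19.03 °F.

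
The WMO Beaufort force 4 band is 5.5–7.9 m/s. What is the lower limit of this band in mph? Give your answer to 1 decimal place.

12.3 mph

5.5–7.9 m/s × 2.237 = 12.3–17.7 mph.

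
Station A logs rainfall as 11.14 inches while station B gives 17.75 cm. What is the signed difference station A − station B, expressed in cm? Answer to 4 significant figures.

10.55 cm

station A: 11.14 in = 28.2956 cm.
Difference: 28.2956 − 17.7500 = 10.55 cm.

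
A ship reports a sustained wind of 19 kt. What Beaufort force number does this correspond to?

Beaufort force 5

19 kt lies in the Beaufort 5 band (fresh breeze, 17–21 kt).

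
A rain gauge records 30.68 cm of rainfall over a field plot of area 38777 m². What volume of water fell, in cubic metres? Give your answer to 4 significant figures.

11900 cubic metres

Depth: 30.68 cm × 10 = 306.8 mm.
1 mm over 1 m² is 1 L, so volume = 306.8 × 38777 = 11896784 L = 11900 m³.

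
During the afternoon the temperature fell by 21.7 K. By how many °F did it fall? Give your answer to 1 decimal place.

39.1 °F

Converting a difference, only the 9/5 scale factor applies: Δ°F = 21.7 × 1.8 = 39.1 °F.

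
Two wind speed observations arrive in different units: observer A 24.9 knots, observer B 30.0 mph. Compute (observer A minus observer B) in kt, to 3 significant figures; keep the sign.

observer B: 30.0 mph = 26.0693 kt.
Difference: 24.9000 − 26.0693 = -1.17 kt.

-1.17 kt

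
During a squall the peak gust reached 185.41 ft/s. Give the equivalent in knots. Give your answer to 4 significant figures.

1 ft/s = 0.592484 kt, so 185.41 × 0.592484 = 109.9 kt.

109.9 kt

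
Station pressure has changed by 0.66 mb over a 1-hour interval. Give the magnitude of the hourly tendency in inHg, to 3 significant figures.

0.0195 inHg per hour

0.66 mb / 1 h × 0.02953 inHg/mb = 0.0195 inHg/h.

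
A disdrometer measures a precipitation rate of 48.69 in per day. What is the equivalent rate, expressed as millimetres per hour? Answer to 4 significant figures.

48.69 in/day × 25.4 mm/in × 0.0416667 day/hour = 51.53 mm/hour.

51.53 mm/hour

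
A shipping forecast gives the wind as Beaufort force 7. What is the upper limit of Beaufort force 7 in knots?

33 kt

Beaufort 7 (near gale) spans 28–33 knots.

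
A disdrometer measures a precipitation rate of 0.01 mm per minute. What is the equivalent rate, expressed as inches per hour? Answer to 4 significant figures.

0.02362 in/hour

0.01 mm/minute × 0.0393701 in/mm × 60 minute/hour = 0.02362 in/hour.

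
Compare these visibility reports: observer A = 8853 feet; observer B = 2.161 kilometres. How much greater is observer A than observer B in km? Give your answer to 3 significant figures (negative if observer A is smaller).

observer A: 8853 ft = 2.69839 km.
Difference: 2.69839 − 2.16100 = 0.537 km.

0.537 km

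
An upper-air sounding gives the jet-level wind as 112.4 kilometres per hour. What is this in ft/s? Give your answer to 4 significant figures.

1 km/h = 0.911344 ft/s, so 112.4 × 0.911344 = 102.4 ft/s.

102.4 ft/s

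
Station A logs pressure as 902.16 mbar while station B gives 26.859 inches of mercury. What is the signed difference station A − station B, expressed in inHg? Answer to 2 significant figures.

-0.22 inHg

station A: 902.16 mb = 26.6408 inHg.
Difference: 26.6408 − 26.8590 = -0.22 inHg.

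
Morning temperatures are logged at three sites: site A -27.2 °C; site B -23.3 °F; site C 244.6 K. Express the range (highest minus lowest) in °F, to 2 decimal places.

site B: -23.3 °F = -30.722 °C.
site C: 244.6 K = -28.550 °C.
Spread: (-27.200) − (-30.722) = 3.522 °C = 6.34 °F.

6.34 °F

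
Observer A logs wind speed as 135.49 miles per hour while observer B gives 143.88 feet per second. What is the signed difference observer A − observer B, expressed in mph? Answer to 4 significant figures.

observer B: 143.88 ft/s = 98.1000 mph.
Difference: 135.4900 − 98.1000 = 37.39 mph.

37.39 mph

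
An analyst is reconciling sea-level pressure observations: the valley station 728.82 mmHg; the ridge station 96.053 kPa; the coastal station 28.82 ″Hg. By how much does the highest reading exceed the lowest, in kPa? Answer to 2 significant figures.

the valley station: 728.82 mmHg = 97.168 kPa.
the coastal station: 28.82 inHg = 97.596 kPa.
Spread: 97.596 − 96.053 = 1.5 kPa.

1.5 kPa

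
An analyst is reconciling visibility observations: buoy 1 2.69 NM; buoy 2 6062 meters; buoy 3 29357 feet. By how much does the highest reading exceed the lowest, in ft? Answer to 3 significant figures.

buoy 1: 2.69 nmi = 16344.75 ft.
buoy 2: 6062 m = 19888.45 ft.
Spread: 29357.00 − 16344.75 = 13000 ft.

13000 ft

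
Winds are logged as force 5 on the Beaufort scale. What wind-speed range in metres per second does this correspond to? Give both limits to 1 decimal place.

Beaufort 5 (fresh breeze) spans 8.0–10.7 m/s.

8.0 to 10.7 m/s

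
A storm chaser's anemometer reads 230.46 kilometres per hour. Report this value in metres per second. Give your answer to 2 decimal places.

1 km/h = 0.277778 m/s, so 230.46 × 0.277778 = 64.02 m/s.

64.02 m/s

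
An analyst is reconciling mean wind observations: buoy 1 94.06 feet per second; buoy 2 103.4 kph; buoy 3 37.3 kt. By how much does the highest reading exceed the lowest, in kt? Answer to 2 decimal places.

buoy 1: 94.06 ft/s = 55.7290 kt.
buoy 2: 103.4 km/h = 55.8315 kt.
Spread: 55.8315 − 37.3000 = 18.53 kt.

18.53 kt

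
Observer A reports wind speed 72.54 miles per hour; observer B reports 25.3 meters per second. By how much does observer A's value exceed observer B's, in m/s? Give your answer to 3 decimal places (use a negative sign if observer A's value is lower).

7.128 m/s

observer A: 72.54 mph = 32.42828 m/s.
Difference: 32.42828 − 25.30000 = 7.128 m/s.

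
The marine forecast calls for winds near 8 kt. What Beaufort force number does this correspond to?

Beaufort force 3

8 kt lies in the Beaufort 3 band (gentle breeze, 7–10 kt).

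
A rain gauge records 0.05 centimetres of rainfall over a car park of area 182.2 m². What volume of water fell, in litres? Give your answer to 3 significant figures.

91.1 litres

Depth: 0.05 cm × 10 = 0.5 mm.
1 mm over 1 m² is 1 L, so volume = 0.5 × 182.2 = 91.1 L.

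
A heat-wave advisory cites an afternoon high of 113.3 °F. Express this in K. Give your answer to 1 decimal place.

318.3 K

First to °C: 45.17 °C.
Then to K: 318.3 K.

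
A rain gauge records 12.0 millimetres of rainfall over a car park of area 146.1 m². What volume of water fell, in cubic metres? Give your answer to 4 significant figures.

1.753 cubic metres

1 mm over 1 m² is 1 L, so volume = 12 × 146.1 = 1753.2 L = 1.753 m³.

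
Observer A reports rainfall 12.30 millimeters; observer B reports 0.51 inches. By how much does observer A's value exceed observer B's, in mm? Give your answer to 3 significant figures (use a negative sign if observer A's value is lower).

observer B: 0.51 in = 12.95400 mm.
Difference: 12.30000 − 12.95400 = -0.654 mm.

-0.654 mm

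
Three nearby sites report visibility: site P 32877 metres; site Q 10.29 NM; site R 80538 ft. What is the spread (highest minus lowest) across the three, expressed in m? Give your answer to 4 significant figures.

13820 m

site Q: 10.29 nmi = 19057.08 m.
site R: 80538 ft = 24547.98 m.
Spread: 32877.00 − 19057.08 = 13820 m.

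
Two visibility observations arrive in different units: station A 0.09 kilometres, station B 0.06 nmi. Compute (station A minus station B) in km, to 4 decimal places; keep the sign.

station B: 0.06 nmi = 0.111120 km.
Difference: 0.090000 − 0.111120 = -0.0211 km.

-0.0211 km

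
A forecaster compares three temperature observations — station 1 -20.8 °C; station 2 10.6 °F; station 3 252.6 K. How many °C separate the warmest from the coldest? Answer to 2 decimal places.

station 2: 10.6 °F = -11.889 °C.
station 3: 252.6 K = -20.550 °C.
Spread: (-11.889) − (-20.800) = 8.911 °C.

8.91 °C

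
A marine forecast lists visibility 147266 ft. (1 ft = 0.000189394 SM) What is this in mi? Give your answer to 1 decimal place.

1 ft = 0.000189394 SM, so 147266 × 0.000189394 = 27.9 SM.

27.9 SM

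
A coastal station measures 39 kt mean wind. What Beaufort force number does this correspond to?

39 kt lies in the Beaufort 8 band (gale, 34–40 kt).

Beaufort force 8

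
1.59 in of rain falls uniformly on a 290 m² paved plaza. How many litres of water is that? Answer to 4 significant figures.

Depth: 1.59 in × 25.4 = 40.386 mm.
1 mm over 1 m² is 1 L, so volume = 40.386 × 290 = 11711.94 L ≈ 11710 L.

11710 litres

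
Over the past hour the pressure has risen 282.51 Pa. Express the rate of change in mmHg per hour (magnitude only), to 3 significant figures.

282.51 Pa / 1 h × 0.00750062 mmHg/Pa = 2.12 mmHg/h.

2.12 mmHg per hour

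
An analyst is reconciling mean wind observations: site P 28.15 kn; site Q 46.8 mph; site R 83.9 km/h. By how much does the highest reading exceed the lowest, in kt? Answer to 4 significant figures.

17.15 kt

site Q: 46.8 mph = 40.6681 kt.
site R: 83.9 km/h = 45.3024 kt.
Spread: 45.3024 − 28.1500 = 17.15 kt.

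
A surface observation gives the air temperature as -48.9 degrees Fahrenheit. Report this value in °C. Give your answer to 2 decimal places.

°C = (°F − 32) × 5/9 = (-48.9 − 32) / 1.8 = -44.94 °C.

-44.94 °C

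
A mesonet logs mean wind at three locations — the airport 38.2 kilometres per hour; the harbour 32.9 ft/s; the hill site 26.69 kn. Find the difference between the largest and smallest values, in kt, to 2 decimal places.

the airport: 38.2 km/h = 20.6263 kt.
the harbour: 32.9 ft/s = 19.4927 kt.
Spread: 26.6900 − 19.4927 = 7.20 kt.

7.20 kt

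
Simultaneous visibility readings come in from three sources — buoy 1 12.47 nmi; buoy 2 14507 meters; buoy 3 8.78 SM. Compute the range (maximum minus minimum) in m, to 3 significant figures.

8960 m

buoy 1: 12.47 nmi = 23094.44 m.
buoy 3: 8.78 SM = 14130.04 m.
Spread: 23094.44 − 14130.04 = 8960 m.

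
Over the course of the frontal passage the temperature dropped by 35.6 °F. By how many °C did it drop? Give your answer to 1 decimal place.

A change of 1 °C equals a change of 1.8 °F: Δ°C = 35.6 × 0.5556 = 19.8 °C.

19.8 °C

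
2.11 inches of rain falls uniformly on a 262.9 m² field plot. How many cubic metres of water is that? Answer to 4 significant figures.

14.09 cubic metres

Depth: 2.11 in × 25.4 = 53.594 mm.
1 mm over 1 m² is 1 L, so volume = 53.594 × 262.9 = 14089.863 L = 14.09 m³.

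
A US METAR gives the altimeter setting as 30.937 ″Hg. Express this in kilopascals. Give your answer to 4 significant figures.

1 inHg = 3.38639 kPa, so 30.937 × 3.38639 = 104.8 kPa.

104.8 kPa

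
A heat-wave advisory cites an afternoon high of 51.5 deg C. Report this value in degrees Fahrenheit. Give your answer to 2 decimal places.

°F = °C × 9/5 + 32 = 51.5 × 1.8 + 32 = 124.70 °F.

124.70 °F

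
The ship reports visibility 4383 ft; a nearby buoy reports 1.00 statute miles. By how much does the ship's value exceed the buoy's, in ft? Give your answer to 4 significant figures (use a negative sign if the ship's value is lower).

the buoy: 1.00 SM = 5280.000 ft.
Difference: 4383.000 − 5280.000 = -897.0 ft.

-897.0 ft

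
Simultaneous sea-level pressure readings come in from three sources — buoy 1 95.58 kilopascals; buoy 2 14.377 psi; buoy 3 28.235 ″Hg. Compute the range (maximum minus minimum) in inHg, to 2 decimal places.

buoy 1: 95.58 kPa = 28.2248 inHg.
buoy 2: 14.377 psi = 29.2719 inHg.
Spread: 29.2719 − 28.2248 = 1.05 inHg.

1.05 inHg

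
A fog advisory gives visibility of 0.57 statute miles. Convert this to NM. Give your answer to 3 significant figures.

0.495 nmi

1 SM = 0.868976 nmi, so 0.57 × 0.868976 = 0.495 nmi.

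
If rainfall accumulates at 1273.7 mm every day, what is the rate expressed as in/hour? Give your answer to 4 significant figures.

2.089 in/hour

1273.7 mm/day × 0.0393701 in/mm × 0.0416667 day/hour = 2.089 in/hour.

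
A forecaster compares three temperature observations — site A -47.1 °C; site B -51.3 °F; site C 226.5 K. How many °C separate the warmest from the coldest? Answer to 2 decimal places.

site B: -51.3 °F = -46.278 °C.
site C: 226.5 K = -46.650 °C.
Spread: (-46.278) − (-47.100) = 0.822 °C.

0.82 °C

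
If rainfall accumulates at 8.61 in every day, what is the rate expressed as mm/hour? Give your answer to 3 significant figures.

9.11 mm/hour

8.61 in/day × 25.4 mm/in × 0.0416667 day/hour = 9.11 mm/hour.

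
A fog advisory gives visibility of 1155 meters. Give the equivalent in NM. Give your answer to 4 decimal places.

1 m = 0.000539957 nmi, so 1155 × 0.000539957 = 0.6237 nmi.

0.6237 nmi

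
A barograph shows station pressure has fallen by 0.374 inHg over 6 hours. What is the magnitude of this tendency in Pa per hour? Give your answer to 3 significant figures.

0.374 inHg / 6 h × 3386.39 Pa/inHg = 211 Pa/h.

211 Pa per hour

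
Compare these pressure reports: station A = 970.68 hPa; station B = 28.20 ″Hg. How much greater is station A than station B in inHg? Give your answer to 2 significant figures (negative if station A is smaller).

station A: 970.68 hPa = 28.6642 inHg.
Difference: 28.6642 − 28.2000 = 0.46 inHg.

0.46 inHg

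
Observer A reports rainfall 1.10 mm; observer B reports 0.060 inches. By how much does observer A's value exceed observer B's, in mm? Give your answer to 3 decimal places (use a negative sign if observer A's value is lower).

-0.424 mm

observer B: 0.060 in = 1.52400 mm.
Difference: 1.10000 − 1.52400 = -0.424 mm.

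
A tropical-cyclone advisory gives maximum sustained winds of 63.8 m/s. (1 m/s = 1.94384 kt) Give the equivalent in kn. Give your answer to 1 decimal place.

1 m/s = 1.94384 kt, so 63.8 × 1.94384 = 124.0 kt.

124.0 kt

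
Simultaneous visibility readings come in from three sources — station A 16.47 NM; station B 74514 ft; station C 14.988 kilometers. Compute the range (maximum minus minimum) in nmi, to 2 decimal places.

8.38 nmi

station B: 74514 ft = 12.2634 nmi.
station C: 14.988 km = 8.0929 nmi.
Spread: 16.4700 − 8.0929 = 8.38 nmi.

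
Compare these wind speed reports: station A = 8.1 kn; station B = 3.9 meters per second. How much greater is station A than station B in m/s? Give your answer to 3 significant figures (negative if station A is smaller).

station A: 8.1 kt = 4.16700 m/s.
Difference: 4.16700 − 3.90000 = 0.267 m/s.

0.267 m/s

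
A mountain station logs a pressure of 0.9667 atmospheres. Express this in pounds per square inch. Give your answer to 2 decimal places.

14.21 psi

1 atm = 14.6959 psi, so 0.9667 × 14.6959 = 14.21 psi.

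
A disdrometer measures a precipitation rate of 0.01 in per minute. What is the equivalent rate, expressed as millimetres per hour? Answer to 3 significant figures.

15.2 mm/hour

0.01 in/minute × 25.4 mm/in × 60 minute/hour = 15.2 mm/hour.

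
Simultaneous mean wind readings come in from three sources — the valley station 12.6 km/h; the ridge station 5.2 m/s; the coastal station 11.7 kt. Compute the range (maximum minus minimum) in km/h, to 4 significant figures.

9.068 km/h

the ridge station: 5.2 m/s = 18.72000 km/h.
the coastal station: 11.7 kt = 21.66840 km/h.
Spread: 21.66840 − 12.60000 = 9.068 km/h.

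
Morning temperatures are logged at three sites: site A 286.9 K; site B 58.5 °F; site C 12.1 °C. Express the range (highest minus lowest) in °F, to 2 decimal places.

site A: 286.9 K = 13.750 °C.
site B: 58.5 °F = 14.722 °C.
Spread: 14.722 − 12.100 = 2.622 °C = 4.72 °F.

4.72 °F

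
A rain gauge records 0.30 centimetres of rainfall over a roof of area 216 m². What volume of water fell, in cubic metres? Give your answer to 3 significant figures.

Depth: 0.30 cm × 10 = 3 mm.
1 mm over 1 m² is 1 L, so volume = 3 × 216 = 648 L = 0.648 m³.

0.648 cubic metres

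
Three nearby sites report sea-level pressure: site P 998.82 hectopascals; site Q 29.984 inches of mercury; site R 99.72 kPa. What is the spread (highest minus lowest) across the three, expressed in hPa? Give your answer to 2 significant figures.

18 hPa

site Q: 29.984 inHg = 1015.37 hPa.
site R: 99.72 kPa = 997.20 hPa.
Spread: 1015.37 − 997.20 = 18 hPa.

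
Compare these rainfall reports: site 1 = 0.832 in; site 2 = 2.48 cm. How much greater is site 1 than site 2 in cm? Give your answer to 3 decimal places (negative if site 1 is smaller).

site 1: 0.832 in = 2.11328 cm.
Difference: 2.11328 − 2.48000 = -0.367 cm.

-0.367 cm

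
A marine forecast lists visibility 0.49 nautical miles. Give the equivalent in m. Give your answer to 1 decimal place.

907.5 m

1 nmi = 1852 m, so 0.49 × 1852 = 907.5 m.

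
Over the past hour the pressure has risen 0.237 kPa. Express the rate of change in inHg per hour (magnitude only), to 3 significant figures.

0.237 kPa / 1 h × 0.2953 inHg/kPa = 0.0700 inHg/h.

0.0700 inHg per hour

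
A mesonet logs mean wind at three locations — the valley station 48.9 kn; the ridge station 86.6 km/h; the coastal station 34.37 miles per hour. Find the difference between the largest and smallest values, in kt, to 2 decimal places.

19.03 kt

the ridge station: 86.6 km/h = 46.7603 kt.
the coastal station: 34.37 mph = 29.8667 kt.
Spread: 48.9000 − 29.8667 = 19.03 kt.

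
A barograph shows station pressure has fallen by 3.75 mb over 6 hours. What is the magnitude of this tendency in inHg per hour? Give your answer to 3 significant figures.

0.0185 inHg per hour

3.75 mb / 6 h × 0.02953 inHg/mb = 0.0185 inHg/h.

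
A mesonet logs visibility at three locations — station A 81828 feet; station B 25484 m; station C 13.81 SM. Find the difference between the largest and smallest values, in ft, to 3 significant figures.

10700 ft

station B: 25484 m = 83608.92 ft.
station C: 13.81 SM = 72916.80 ft.
Spread: 83608.92 − 72916.80 = 10700 ft.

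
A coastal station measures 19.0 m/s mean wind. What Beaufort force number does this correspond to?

Beaufort force 8

19.0 m/s lies in the Beaufort 8 band (gale, 17.2–20.7 m/s).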